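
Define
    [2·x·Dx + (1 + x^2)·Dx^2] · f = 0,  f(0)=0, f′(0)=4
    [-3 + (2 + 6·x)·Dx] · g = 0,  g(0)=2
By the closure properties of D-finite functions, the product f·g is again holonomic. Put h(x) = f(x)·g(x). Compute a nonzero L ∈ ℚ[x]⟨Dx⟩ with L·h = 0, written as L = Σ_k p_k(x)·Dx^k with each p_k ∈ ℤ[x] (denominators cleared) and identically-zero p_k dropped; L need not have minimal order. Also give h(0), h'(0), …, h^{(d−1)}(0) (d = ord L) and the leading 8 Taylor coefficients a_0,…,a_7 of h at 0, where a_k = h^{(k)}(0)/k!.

L = (27 - 12·x - 9·x^2) + (-12 - 28·x + 36·x^2 + 36·x^3)·Dx + (4 + 24·x + 40·x^2 + 24·x^3 + 36·x^4)·Dx^2  (order 2).
h: a_k = 0, 8, 12, -35/3, 19/2, -1657/80, 8169/160, -511199/4480, …
ICs: h(0) = 0, h′(0) = 8.

f: a_k = 0, 4, 0, -4/3, 0, 4/5, 0, -4/7, …
g: a_k = 2, 3, -9/4, 27/8, -405/64, 1701/128, -15309/512, 72171/1024, …
h₀=f·g: eliminate ⇒ L₀, order ≤ 2·1.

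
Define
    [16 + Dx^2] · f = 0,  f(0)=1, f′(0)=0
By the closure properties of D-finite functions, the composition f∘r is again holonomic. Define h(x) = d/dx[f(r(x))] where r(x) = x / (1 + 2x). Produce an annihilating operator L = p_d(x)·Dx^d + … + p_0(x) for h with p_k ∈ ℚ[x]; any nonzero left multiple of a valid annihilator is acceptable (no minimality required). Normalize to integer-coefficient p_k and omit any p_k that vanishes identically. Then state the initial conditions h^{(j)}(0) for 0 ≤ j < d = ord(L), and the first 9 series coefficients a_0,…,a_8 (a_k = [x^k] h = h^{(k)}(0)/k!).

L = (40 + 96·x + 96·x^2) + (12 + 72·x + 144·x^2 + 96·x^3)·Dx + (1 + 8·x + 24·x^2 + 32·x^3 + 16·x^4)·Dx^2  (order 2).
h: a_k = 0, -16, 96, -1024/3, 2560/3, -19712/15, -3584/5, 4820992/315, -2646016/35, …
ICs: h(0) = 0, h′(0) = -16.

f: a_k = 1, 0, -8, 0, 32/3, 0, -256/45, 0, 512/315, …
h₀=f(r): pull back L_f along r ⇒ L₀.
Differentiate: ansatz ord ≤ ord L₀ ⇒ L.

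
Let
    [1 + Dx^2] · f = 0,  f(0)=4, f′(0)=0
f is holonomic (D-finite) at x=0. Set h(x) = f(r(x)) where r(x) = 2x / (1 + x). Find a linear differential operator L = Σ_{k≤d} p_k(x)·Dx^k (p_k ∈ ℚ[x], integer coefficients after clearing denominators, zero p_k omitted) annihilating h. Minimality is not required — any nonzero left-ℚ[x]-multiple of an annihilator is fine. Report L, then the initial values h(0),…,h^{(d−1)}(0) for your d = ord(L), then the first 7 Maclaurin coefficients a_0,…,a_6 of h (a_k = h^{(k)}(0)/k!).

f: a_k = 4, 0, -2, 0, 1/6, 0, -1/180, …
h₀=f(r): pull back L_f along r ⇒ L₀.
L = 4 + (2 + 6·x + 6·x^2 + 2·x^3)·Dx + (1 + 4·x + 6·x^2 + 4·x^3 + x^4)·Dx^2  (order 2).
h: a_k = 4, 0, -8, 16, -64/3, 64/3, -616/45, …
ICs: h(0) = 4, h′(0) = 0.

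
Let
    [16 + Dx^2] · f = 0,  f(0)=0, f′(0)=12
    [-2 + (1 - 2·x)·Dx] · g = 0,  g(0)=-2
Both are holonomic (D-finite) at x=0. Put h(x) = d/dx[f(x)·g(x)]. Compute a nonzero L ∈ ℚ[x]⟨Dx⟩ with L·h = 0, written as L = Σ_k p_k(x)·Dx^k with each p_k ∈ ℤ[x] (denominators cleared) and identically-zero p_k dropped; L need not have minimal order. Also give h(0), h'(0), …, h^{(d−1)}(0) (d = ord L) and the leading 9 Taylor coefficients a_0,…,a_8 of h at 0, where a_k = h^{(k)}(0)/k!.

L = (8 - 64·x + 64·x^2) + (-4 + 8·x)·Dx + (1 - 4·x + 4·x^2)·Dx^2  (order 2).
h: a_k = -24, -96, -96, -256, -896, -10752/5, -73216/15, -1171456/105, -2639872/105, …
ICs: h(0) = -24, h′(0) = -96.

f: a_k = 0, 12, 0, -32, 0, 128/5, 0, -1024/105, 0, …
g: a_k = -2, -4, -8, -16, -32, -64, -128, -256, -512, …
Sym-product of L_f,L_g gives L₀ (≤ ord 2).
Differentiate: ansatz ord ≤ ord L₀ ⇒ L.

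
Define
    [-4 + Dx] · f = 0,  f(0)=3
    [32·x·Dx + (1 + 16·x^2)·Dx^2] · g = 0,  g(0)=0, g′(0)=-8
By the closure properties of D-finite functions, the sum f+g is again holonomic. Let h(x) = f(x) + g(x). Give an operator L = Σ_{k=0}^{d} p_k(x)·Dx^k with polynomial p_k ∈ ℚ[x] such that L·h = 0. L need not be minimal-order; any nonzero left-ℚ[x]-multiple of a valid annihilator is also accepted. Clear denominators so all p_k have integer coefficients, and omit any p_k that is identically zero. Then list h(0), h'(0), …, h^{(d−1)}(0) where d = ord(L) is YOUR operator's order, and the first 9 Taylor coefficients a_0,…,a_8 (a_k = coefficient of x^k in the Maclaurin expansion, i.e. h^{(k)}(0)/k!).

f: a_k = 3, 12, 24, 32, 32, 128/5, 256/15, 1024/105, 512/105, …
g: a_k = 0, -8, 0, 128/3, 0, -2048/5, 0, 32768/7, 0, …
Weyl lclm of L_f,L_g ⇒ L₀ (ord ≤ 3).
L = (32 - 256·x - 512·x^2)·Dx + (-12 + 48·x + 64·x^2 - 256·x^3)·Dx^2 + (1 + 4·x + 16·x^2 + 64·x^3)·Dx^3  (order 3).
h: a_k = 3, 4, 24, 224/3, 32, -384, 256/15, 492544/105, 512/105, …
ICs: h(0) = 3, h′(0) = 4, h′′(0) = 48.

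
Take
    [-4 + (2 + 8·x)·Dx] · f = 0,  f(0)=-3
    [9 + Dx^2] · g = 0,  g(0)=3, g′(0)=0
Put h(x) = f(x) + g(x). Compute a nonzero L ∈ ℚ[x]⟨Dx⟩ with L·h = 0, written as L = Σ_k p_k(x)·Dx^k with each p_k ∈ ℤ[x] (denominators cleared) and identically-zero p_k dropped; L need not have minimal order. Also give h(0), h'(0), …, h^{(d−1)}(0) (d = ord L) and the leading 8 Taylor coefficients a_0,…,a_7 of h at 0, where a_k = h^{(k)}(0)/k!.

f: a_k = -3, -6, 6, -12, 30, -84, 252, -792, …
g: a_k = 3, 0, -27/2, 0, 81/8, 0, -243/80, 0, …
Sum ⇒ L₀ = lclm(L_f,L_g) in ℚ(x)⟨Dx⟩.
L = (-378 - 1296·x - 2592·x^2) + (45 + 828·x + 3888·x^2 + 5184·x^3)·Dx + (-42 - 144·x - 288·x^2)·Dx^2 + (5 + 92·x + 432·x^2 + 576·x^3)·Dx^3  (order 3).
h: a_k = 0, -6, -15/2, -12, 321/8, -84, 19917/80, -792, …
ICs: h(0) = 0, h′(0) = -6, h′′(0) = -15.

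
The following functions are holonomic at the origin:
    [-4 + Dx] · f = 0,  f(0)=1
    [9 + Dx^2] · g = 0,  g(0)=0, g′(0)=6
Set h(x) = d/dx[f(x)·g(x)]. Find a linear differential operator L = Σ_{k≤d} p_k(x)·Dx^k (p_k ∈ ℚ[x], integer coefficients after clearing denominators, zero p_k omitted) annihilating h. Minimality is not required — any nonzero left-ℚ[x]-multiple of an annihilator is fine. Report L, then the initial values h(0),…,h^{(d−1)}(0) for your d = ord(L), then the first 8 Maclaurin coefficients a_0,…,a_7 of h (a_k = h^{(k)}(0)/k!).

f: a_k = 1, 4, 8, 32/3, 32/3, 128/15, 256/45, 1024/315, …
g: a_k = 0, 6, 0, -9, 0, 81/20, 0, -243/280, …
h₀=f·g: eliminate ⇒ L₀, order ≤ 1·2.
h=h₀': d/dx-closure on L₀ ⇒ L.
L = 25 - 8·Dx + Dx^2  (order 2).
h: a_k = 6, 48, 117, 112, -79/4, -858/5, -25481/120, -2108/15, …
ICs: h(0) = 6, h′(0) = 48.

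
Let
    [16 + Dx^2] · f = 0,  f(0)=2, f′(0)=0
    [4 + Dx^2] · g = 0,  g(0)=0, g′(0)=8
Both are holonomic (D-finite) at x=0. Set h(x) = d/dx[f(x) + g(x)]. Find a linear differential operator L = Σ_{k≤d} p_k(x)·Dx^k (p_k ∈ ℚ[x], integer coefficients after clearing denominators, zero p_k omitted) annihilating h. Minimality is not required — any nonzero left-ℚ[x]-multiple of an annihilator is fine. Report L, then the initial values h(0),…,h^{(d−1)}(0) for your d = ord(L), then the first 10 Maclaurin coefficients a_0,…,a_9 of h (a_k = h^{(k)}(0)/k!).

f: a_k = 2, 0, -16, 0, 64/3, 0, -512/45, 0, 1024/315, 0, …
g: a_k = 0, 8, 0, -16/3, 0, 16/15, 0, -32/315, 0, 16/2835, …
h₀=f+g: left-lcm gives L₀, ord ≤ 4.
Derive L from L₀ (diff closure).
L = 64 + 20·Dx^2 + Dx^4  (order 4).
h: a_k = 8, -32, -16, 256/3, 16/3, -1024/15, -32/45, 8192/315, 16/315, -16384/2835, …
ICs: h(0) = 8, h′(0) = -32, h′′(0) = -32, h′′′(0) = 512.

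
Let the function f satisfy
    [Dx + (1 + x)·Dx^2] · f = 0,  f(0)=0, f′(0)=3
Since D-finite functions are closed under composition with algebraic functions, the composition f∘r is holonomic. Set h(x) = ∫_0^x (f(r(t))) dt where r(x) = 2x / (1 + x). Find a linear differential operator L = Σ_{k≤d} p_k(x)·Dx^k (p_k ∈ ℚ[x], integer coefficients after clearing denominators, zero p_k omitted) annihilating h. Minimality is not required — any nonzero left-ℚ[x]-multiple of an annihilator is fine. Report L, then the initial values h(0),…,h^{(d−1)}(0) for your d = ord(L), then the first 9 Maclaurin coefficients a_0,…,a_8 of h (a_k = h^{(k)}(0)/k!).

L = (4 + 6·x)·Dx^2 + (1 + 4·x + 3·x^2)·Dx^3  (order 3).
h: a_k = 0, 0, 3, -4, 13/2, -12, 121/5, -52, 3279/28, …
ICs: h(0) = 0, h′(0) = 0, h′′(0) = 6.

f: a_k = 0, 3, -3/2, 1, -3/4, 3/5, -1/2, 3/7, -3/8, …
L₀ from L_f via x↦r, Dx↦r'^{-1}Dx.
h=∫h₀ ⇒ L = L₀·Dx.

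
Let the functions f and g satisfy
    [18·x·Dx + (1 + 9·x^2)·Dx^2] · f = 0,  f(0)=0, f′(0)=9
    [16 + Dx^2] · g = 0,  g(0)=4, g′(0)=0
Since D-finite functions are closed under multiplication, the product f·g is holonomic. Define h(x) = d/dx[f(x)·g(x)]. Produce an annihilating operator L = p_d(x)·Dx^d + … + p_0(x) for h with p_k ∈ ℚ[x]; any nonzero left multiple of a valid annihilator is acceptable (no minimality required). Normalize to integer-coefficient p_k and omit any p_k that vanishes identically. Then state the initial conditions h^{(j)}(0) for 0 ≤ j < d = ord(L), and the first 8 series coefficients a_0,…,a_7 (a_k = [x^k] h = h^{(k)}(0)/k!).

L = (524992 + 14103936·x^2 + 183342528·x^4 + 608394240·x^6 + 1431032832·x^8 + 3627970560·x^10 + 8707129344·x^12) + (314208·x + 11036736·x^3 + 108591840·x^5 + 419904000·x^7 + 1209323520·x^9 + 2176782336·x^11)·Dx + (38012 + 1098792·x^2 + 14837580·x^4 + 64186992·x^6 + 209112192·x^8 + 589545216·x^10 + 1088391168·x^12)·Dx^2 + (19638·x + 689796·x^3 + 6786990·x^5 + 26244000·x^7 + 75582720·x^9 + 136048896·x^11)·Dx^3 + (325 + 13581·x^2 + 211167·x^4 + 1635147·x^6 + 7479540·x^8 + 22674816·x^10 + 34012224·x^12)·Dx^4  (order 4).
h: a_k = 36, 0, -1188, 0, 9156, 0, -342004/5, 0, …
ICs: h(0) = 36, h′(0) = 0, h′′(0) = -2376, h′′′(0) = 0.

f: a_k = 0, 9, 0, -27, 0, 729/5, 0, -6561/7, …
g: a_k = 4, 0, -32, 0, 128/3, 0, -1024/45, 0, …
Sym-product of L_f,L_g gives L₀ (≤ ord 4).
h₀' ⇒ L via d/dx closure of L₀.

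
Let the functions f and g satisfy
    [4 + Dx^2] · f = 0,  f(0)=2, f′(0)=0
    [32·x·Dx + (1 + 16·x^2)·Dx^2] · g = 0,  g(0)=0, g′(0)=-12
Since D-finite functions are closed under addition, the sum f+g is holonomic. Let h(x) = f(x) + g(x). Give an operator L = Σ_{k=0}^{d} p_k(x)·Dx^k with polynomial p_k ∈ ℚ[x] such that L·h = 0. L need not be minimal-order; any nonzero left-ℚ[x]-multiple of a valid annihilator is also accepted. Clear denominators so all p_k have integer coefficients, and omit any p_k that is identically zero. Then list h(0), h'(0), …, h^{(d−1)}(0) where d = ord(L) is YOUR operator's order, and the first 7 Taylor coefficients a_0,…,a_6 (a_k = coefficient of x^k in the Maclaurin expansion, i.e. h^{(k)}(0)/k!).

L = (-6016·x + 102400·x^3 + 32768·x^5)·Dx + (-28 + 1216·x^2 + 27648·x^4 + 16384·x^6)·Dx^2 + (-1504·x + 25600·x^3 + 8192·x^5)·Dx^3 + (-7 + 304·x^2 + 6912·x^4 + 4096·x^6)·Dx^4  (order 4).
h: a_k = 2, -12, -4, 64, 4/3, -3072/5, -8/45, …
ICs: h(0) = 2, h′(0) = -12, h′′(0) = -8, h′′′(0) = 384.

f: a_k = 2, 0, -4, 0, 4/3, 0, -8/45, …
g: a_k = 0, -12, 0, 64, 0, -3072/5, 0, …
Sum ⇒ L₀ = lclm(L_f,L_g) in ℚ(x)⟨Dx⟩.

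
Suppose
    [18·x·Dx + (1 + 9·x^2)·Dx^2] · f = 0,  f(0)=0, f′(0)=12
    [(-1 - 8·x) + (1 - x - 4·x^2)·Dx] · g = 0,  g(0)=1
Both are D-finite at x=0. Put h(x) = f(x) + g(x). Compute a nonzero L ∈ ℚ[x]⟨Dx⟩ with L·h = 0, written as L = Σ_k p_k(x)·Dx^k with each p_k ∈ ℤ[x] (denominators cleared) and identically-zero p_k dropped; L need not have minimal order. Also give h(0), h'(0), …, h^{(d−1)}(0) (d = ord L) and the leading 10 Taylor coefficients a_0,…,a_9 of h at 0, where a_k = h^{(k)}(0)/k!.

f: a_k = 0, 12, 0, -36, 0, 972/5, 0, -8748/7, 0, 8748, …
g: a_k = 1, 1, 5, 9, 29, 65, 181, 441, 1165, 2929, …
Sum ⇒ L₀ = lclm(L_f,L_g) in ℚ(x)⟨Dx⟩.
L = (90 - 360·x - 6462·x^2 - 14688·x^3 - 63936·x^4 - 31104·x^6)·Dx + (-36 - 294·x - 324·x^2 - 3198·x^3 - 13680·x^4 - 46080·x^5 - 3888·x^6 - 31104·x^7)·Dx^2 + (5 + 16·x + 160·x^2 - 96·x^3 + 555·x^4 - 2304·x^5 - 4896·x^6 - 1296·x^7 - 5184·x^8)·Dx^3  (order 3).
h: a_k = 1, 13, 5, -27, 29, 1297/5, 181, -5661/7, 1165, 11677, …
ICs: h(0) = 1, h′(0) = 13, h′′(0) = 10.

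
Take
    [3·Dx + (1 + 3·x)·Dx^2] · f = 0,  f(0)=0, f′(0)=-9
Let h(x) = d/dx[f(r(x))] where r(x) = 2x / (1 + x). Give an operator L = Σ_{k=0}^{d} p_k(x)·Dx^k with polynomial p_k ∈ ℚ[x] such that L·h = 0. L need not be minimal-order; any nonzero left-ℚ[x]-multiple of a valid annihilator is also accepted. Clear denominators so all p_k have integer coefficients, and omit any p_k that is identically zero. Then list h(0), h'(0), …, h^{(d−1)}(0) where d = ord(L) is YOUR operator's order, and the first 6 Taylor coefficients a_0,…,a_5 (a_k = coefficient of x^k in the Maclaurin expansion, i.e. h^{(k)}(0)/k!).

L = (8 + 14·x) + (1 + 8·x + 7·x^2)·Dx  (order 1).
h: a_k = -18, 144, -1026, 7200, -50418, 352944, …
ICs: h(0) = -18.

f: a_k = 0, -9, 27/2, -27, 243/4, -729/5, …
f∘r: x↦r, Dx↦Dx/r' in L_f ⇒ L₀.
h=h₀': d/dx-closure on L₀ ⇒ L.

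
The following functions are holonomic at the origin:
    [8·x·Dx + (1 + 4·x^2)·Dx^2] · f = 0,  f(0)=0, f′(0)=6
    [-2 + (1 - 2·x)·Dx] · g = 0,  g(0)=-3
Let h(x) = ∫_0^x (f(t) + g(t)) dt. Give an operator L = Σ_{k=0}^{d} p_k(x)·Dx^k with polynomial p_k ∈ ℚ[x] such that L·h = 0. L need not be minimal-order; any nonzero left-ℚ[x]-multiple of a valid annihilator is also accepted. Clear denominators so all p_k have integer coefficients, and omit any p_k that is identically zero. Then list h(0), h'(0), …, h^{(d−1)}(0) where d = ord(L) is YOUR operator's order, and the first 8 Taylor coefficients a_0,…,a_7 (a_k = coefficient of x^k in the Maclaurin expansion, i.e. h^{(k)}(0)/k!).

f: a_k = 0, 6, 0, -8, 0, 96/5, 0, -384/7, …
g: a_k = -3, -6, -12, -24, -48, -96, -192, -384, …
Weyl lclm of L_f,L_g ⇒ L₀ (ord ≤ 3).
Integrate: L := L₀·Dx.
L = (8 - 64·x - 96·x^2)·Dx^2 + (-8 + 8·x - 32·x^2 - 96·x^3)·Dx^3 + (1 - 16·x^4)·Dx^4  (order 4).
h: a_k = 0, -3, 0, -4, -8, -48/5, -64/5, -192/7, …
ICs: h(0) = 0, h′(0) = -3, h′′(0) = 0, h′′′(0) = -24.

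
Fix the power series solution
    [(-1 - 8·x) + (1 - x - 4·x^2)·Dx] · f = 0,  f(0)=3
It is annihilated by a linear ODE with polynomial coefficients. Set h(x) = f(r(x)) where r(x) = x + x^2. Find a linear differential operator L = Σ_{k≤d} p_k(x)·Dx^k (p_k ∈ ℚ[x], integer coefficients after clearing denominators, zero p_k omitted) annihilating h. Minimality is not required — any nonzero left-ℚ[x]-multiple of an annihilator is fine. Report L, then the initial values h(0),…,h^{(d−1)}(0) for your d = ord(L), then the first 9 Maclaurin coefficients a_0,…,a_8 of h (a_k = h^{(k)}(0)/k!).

L = (1 + 10·x + 24·x^2 + 16·x^3) + (-1 + x + 5·x^2 + 8·x^3 + 4·x^4)·Dx  (order 1).
h: a_k = 3, 3, 18, 57, 183, 624, 2067, 6879, 22938, …
ICs: h(0) = 3.

f: a_k = 3, 3, 15, 27, 87, 195, 543, 1323, 3495, …
L₀ from L_f via x↦r, Dx↦r'^{-1}Dx.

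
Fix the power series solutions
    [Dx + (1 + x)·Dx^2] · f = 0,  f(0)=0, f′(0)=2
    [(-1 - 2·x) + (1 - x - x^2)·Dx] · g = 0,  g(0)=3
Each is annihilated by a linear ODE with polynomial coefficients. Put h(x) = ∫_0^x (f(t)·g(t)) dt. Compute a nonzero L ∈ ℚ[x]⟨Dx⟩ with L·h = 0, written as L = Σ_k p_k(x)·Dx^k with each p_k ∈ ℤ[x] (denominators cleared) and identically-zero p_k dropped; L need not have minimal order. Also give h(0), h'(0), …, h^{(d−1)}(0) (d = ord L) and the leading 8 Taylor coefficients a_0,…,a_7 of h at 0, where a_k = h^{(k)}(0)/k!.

f: a_k = 0, 2, -1, 2/3, -1/2, 2/5, -1/3, 2/7, …
g: a_k = 3, 3, 6, 9, 15, 24, 39, 63, …
L₀ := L_f ⊗_s L_g (sym. prod.), ord ≤ 2.
h=∫h₀ ⇒ L = L₀·Dx.
L = (3 + 4·x)·Dx + (1 + 7·x + 5·x^2)·Dx^2 + (-1 + 2·x^2 + x^3)·Dx^3  (order 3).
h: a_k = 0, 0, 3, 1, 11/4, 5/2, 247/60, 181/35, …
ICs: h(0) = 0, h′(0) = 0, h′′(0) = 6.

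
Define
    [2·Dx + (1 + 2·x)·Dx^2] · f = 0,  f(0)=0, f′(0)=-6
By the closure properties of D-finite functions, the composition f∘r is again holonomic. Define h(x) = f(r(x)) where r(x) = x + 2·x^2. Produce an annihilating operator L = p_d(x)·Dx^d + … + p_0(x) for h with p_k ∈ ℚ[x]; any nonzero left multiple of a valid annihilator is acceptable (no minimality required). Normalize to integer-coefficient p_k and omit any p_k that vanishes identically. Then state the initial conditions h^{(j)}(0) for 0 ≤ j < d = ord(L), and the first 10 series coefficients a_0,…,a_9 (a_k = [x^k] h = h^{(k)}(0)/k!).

f: a_k = 0, -6, 6, -8, 12, -96/5, 32, -384/7, 96, -512/3, …
h₀=f(r): pull back L_f along r ⇒ L₀.
L = (-2 + 8·x + 16·x^2)·Dx + (1 + 6·x + 12·x^2 + 16·x^3)·Dx^2  (order 2).
h: a_k = 0, -6, -6, 16, -12, -96/5, 64, -384/7, -96, 1024/3, …
ICs: h(0) = 0, h′(0) = -6.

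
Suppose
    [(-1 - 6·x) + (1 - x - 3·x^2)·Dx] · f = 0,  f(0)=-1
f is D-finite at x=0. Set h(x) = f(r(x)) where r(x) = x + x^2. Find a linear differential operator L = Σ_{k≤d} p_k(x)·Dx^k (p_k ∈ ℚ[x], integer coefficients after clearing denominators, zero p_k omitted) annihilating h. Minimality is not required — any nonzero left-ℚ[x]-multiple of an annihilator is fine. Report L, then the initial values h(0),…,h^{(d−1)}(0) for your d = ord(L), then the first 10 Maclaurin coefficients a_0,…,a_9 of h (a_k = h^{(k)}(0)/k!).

f: a_k = -1, -1, -4, -7, -19, -40, -97, -217, -508, -1159, …
Substitute x→r, Dx→(1/r')Dx; clear ⇒ L₀.
L = (1 + 8·x + 18·x^2 + 12·x^3) + (-1 + x + 4·x^2 + 6·x^3 + 3·x^4)·Dx  (order 1).
h: a_k = -1, -1, -5, -15, -44, -137, -418, -1275, -3901, -11920, …
ICs: h(0) = -1.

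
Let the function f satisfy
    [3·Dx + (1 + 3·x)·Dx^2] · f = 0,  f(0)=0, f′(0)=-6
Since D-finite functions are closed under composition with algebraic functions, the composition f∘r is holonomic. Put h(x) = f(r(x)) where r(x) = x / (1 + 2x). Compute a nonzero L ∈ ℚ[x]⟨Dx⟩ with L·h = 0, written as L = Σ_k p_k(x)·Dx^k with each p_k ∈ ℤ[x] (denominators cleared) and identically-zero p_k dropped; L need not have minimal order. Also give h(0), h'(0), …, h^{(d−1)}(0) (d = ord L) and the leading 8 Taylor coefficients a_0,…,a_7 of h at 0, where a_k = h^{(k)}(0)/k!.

f: a_k = 0, -6, 9, -18, 81/2, -486/5, 243, -4374/7, …
Change of var in L_f (x↦r) gives L₀.
L = (7 + 20·x)·Dx + (1 + 7·x + 10·x^2)·Dx^2  (order 2).
h: a_k = 0, -6, 21, -78, 609/2, -6186/5, 5187, -155994/7, …
ICs: h(0) = 0, h′(0) = -6.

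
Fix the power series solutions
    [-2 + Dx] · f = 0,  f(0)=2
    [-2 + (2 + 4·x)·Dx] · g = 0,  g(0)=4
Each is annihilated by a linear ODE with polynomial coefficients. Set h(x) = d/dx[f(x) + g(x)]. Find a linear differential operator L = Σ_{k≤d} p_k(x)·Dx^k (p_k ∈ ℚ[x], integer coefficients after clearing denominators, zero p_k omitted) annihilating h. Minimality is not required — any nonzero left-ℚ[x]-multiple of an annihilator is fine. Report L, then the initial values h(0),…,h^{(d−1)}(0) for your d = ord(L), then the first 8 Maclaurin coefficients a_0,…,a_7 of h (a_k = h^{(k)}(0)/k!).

L = (-10 - 8·x) + (-1 - 16·x - 16·x^2)·Dx + (3 + 10·x + 8·x^2)·Dx^2  (order 2).
h: a_k = 8, 4, 14, -14/3, 121/6, -913/30, 10459/180, -135007/1260, …
ICs: h(0) = 8, h′(0) = 4.

f: a_k = 2, 4, 4, 8/3, 4/3, 8/15, 8/45, 16/315, …
g: a_k = 4, 4, -2, 2, -5/2, 7/2, -21/4, 33/4, …
h₀=f+g: left-lcm gives L₀, ord ≤ 2.
h₀' ⇒ L via d/dx closure of L₀.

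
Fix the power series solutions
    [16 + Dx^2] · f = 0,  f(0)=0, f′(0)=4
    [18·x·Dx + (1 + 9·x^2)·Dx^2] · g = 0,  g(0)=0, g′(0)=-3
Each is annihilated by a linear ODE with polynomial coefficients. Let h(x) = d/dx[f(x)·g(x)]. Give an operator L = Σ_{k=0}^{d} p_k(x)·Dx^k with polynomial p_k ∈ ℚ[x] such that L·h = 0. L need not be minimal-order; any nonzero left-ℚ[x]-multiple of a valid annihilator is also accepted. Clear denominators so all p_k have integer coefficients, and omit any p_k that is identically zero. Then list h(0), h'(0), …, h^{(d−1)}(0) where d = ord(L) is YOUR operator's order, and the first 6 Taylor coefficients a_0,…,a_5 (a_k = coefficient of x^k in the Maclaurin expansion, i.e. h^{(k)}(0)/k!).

L = (524992 + 14103936·x^2 + 183342528·x^4 + 608394240·x^6 + 1431032832·x^8 + 3627970560·x^10 + 8707129344·x^12) + (314208·x + 11036736·x^3 + 108591840·x^5 + 419904000·x^7 + 1209323520·x^9 + 2176782336·x^11)·Dx + (38012 + 1098792·x^2 + 14837580·x^4 + 64186992·x^6 + 209112192·x^8 + 589545216·x^10 + 1088391168·x^12)·Dx^2 + (19638·x + 689796·x^3 + 6786990·x^5 + 26244000·x^7 + 75582720·x^9 + 136048896·x^11)·Dx^3 + (325 + 13581·x^2 + 211167·x^4 + 1635147·x^6 + 7479540·x^8 + 22674816·x^10 + 34012224·x^12)·Dx^4  (order 4).
h: a_k = 0, -24, 0, 272, 0, -1896, …
ICs: h(0) = 0, h′(0) = -24, h′′(0) = 0, h′′′(0) = 1632.

f: a_k = 0, 4, 0, -32/3, 0, 128/15, …
g: a_k = 0, -3, 0, 9, 0, -243/5, …
Product ⇒ symmetric product L₀, ord ≤ 4.
Differentiate: ansatz ord ≤ ord L₀ ⇒ L.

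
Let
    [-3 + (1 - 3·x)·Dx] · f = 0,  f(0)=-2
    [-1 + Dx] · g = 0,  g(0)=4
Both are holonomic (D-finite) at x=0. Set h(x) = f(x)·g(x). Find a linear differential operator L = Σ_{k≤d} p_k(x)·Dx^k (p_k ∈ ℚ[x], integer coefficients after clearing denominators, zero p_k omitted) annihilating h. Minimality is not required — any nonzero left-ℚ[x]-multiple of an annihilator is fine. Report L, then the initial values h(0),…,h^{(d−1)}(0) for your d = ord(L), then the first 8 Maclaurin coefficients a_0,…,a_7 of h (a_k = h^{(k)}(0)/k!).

f: a_k = -2, -6, -18, -54, -162, -486, -1458, -4374, …
g: a_k = 4, 4, 2, 2/3, 1/6, 1/30, 1/180, 1/1260, …
Product ⇒ symmetric product L₀, ord ≤ 1.
L = (4 - 3·x) + (-1 + 3·x)·Dx  (order 1).
h: a_k = -8, -32, -100, -904/3, -2713/3, -40696/15, -732529/90, -1538311/63, …
ICs: h(0) = -8.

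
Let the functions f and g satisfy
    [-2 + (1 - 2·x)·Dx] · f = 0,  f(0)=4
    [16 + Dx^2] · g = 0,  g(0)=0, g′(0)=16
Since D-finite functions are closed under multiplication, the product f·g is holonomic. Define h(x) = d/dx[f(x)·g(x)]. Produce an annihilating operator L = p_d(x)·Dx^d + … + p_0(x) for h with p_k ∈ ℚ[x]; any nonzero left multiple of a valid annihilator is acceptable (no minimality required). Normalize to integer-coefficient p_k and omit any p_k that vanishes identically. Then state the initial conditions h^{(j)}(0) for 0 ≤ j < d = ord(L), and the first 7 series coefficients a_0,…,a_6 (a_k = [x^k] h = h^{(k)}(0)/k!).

f: a_k = 4, 8, 16, 32, 64, 128, 256, …
g: a_k = 0, 16, 0, -128/3, 0, 512/15, 0, …
h₀=f·g: eliminate ⇒ L₀, order ≤ 1·2.
h₀' ⇒ L via d/dx closure of L₀.
L = (8 - 64·x + 64·x^2) + (-4 + 8·x)·Dx + (1 - 4·x + 4·x^2)·Dx^2  (order 2).
h: a_k = 64, 256, 256, 2048/3, 7168/3, 28672/5, 585728/45, …
ICs: h(0) = 64, h′(0) = 256.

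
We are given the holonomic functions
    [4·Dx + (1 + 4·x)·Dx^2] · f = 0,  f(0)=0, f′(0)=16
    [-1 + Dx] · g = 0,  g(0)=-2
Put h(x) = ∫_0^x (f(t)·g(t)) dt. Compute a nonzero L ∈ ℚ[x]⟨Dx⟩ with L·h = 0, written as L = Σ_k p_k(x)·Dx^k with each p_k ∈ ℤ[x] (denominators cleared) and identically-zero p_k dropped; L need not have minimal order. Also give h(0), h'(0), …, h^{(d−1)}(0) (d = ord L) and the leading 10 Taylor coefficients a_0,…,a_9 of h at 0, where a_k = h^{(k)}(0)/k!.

L = (-3 + 4·x)·Dx + (2 - 8·x)·Dx^2 + (1 + 4·x)·Dx^3  (order 3).
h: a_k = 0, 0, -16, 32/3, -92/3, 368/5, -1002/5, 36476/63, -2205587/1260, 2218006/405, …
ICs: h(0) = 0, h′(0) = 0, h′′(0) = -32.

f: a_k = 0, 16, -32, 256/3, -256, 4096/5, -8192/3, 65536/7, -32768, 1048576/9, …
g: a_k = -2, -2, -1, -1/3, -1/12, -1/60, -1/360, -1/2520, -1/20160, -1/181440, …
Product ⇒ symmetric product L₀, ord ≤ 2.
h=∫₀ˣh₀: take L = L₀·Dx.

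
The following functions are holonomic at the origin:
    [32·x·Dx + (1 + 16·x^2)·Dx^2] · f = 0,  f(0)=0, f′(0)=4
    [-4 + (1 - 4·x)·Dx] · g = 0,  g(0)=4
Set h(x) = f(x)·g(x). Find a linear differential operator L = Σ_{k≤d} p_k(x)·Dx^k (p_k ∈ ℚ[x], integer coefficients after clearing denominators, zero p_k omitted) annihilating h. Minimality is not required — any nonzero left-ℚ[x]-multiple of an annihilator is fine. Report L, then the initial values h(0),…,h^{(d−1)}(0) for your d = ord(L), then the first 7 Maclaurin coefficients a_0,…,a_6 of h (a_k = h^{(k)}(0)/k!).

f: a_k = 0, 4, 0, -64/3, 0, 1024/5, 0, …
g: a_k = 4, 16, 64, 256, 1024, 4096, 16384, …
Product ⇒ symmetric product L₀, ord ≤ 2.
L = 128·x + (8 - 32·x + 256·x^2)·Dx + (-1 + 4·x - 16·x^2 + 64·x^3)·Dx^2  (order 2).
h: a_k = 0, 16, 64, 512/3, 2048/3, 53248/15, 212992/15, …
ICs: h(0) = 0, h′(0) = 16.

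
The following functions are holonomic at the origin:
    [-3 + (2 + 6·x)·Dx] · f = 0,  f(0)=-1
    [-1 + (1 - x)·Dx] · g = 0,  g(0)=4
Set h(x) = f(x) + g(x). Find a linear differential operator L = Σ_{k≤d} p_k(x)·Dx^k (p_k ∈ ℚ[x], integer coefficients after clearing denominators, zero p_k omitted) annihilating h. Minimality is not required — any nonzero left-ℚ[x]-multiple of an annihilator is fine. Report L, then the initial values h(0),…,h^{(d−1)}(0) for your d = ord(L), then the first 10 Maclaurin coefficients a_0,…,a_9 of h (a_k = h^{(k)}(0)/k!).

L = (21 + 27·x) + (-17 - 30·x - 81·x^2)·Dx + (-2 + 14·x + 42·x^2 - 54·x^3)·Dx^2  (order 2).
h: a_k = 3, 5/2, 41/8, 37/16, 917/128, -677/256, 19405/1024, -63979/2048, 2945741/32768, -13811201/65536, …
ICs: h(0) = 3, h′(0) = 5/2.

f: a_k = -1, -3/2, 9/8, -27/16, 405/128, -1701/256, 15309/1024, -72171/2048, 2814669/32768, -14073345/65536, …
g: a_k = 4, 4, 4, 4, 4, 4, 4, 4, 4, 4, …
L₀ := lclm(L_f,L_g); ord L₀ ≤ 1+1.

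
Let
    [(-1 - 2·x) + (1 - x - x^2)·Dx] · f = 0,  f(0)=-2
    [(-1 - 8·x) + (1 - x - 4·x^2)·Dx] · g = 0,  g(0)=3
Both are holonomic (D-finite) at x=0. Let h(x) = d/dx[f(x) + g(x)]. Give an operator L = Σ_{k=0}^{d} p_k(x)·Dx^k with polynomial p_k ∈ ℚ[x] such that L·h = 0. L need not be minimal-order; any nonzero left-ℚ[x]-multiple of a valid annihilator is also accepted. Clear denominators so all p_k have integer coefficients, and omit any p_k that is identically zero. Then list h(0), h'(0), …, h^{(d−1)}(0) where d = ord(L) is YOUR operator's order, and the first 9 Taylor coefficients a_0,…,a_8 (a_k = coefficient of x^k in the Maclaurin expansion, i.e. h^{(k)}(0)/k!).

L = (-6 - 216·x - 240·x^2 - 984·x^3 - 1554·x^4 - 1440·x^5 + 576·x^6) + (6 + 54·x + 66·x^2 + 144·x^3 - 177·x^4 - 1506·x^5 - 672·x^6 + 384·x^7)·Dx + (-1 + 2·x - 11·x^2 - 2·x^3 + 122·x^4 + 9·x^5 - 243·x^6 - 48·x^7 + 48·x^8)·Dx^2  (order 2).
h: a_k = 1, 22, 63, 308, 895, 3102, 8967, 27416, 78093, …
ICs: h(0) = 1, h′(0) = 22.

f: a_k = -2, -2, -4, -6, -10, -16, -26, -42, -68, …
g: a_k = 3, 3, 15, 27, 87, 195, 543, 1323, 3495, …
Sum ⇒ L₀ = lclm(L_f,L_g) in ℚ(x)⟨Dx⟩.
Differentiate: ansatz ord ≤ ord L₀ ⇒ L.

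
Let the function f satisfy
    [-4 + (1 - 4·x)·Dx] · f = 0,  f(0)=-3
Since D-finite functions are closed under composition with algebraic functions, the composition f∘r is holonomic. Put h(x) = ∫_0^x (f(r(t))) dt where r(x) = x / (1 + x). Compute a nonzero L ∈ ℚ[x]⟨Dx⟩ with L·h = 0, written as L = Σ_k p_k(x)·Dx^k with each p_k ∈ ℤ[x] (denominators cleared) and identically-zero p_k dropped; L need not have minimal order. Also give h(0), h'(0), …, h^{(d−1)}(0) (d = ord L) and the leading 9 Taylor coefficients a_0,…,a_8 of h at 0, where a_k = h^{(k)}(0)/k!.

L = 4·Dx + (-1 + 2·x + 3·x^2)·Dx^2  (order 2).
h: a_k = 0, -3, -6, -12, -27, -324/5, -162, -2916/7, -2187/2, …
ICs: h(0) = 0, h′(0) = -3.

f: a_k = -3, -12, -48, -192, -768, -3072, -12288, -49152, -196608, …
Substitute x→r, Dx→(1/r')Dx; clear ⇒ L₀.
Integrate: L := L₀·Dx.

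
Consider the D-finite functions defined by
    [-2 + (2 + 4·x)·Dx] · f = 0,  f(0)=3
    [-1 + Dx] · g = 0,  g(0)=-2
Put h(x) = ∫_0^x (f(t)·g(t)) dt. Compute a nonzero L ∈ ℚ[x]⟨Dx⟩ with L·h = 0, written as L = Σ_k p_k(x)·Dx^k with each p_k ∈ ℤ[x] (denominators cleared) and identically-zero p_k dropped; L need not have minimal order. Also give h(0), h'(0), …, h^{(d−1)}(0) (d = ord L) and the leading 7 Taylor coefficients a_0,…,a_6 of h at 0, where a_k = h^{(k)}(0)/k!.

f: a_k = 3, 3, -3/2, 3/2, -15/8, 21/8, -63/16, …
g: a_k = -2, -2, -1, -1/3, -1/12, -1/60, -1/360, …
Product ⇒ symmetric product L₀, ord ≤ 1.
Integrate: L := L₀·Dx.
L = (-2 - 2·x)·Dx + (1 + 2·x)·Dx^2  (order 2).
h: a_k = 0, -6, -6, -2, -1, 1/5, -7/15, …
ICs: h(0) = 0, h′(0) = -6.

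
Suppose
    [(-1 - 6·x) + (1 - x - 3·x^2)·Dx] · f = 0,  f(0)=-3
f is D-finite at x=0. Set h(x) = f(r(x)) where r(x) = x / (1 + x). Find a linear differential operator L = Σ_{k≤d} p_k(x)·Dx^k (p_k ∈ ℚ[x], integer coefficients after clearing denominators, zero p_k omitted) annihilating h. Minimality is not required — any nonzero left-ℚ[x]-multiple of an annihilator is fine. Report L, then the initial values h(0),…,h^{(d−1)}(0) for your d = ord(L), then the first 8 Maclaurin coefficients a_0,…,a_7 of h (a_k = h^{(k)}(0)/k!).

L = (1 + 7·x) + (-1 - 2·x + 2·x^2 + 3·x^3)·Dx  (order 1).
h: a_k = -3, -3, -9, 0, -27, 27, -108, 189, …
ICs: h(0) = -3.

f: a_k = -3, -3, -12, -21, -57, -120, -291, -651, …
L₀ from L_f via x↦r, Dx↦r'^{-1}Dx.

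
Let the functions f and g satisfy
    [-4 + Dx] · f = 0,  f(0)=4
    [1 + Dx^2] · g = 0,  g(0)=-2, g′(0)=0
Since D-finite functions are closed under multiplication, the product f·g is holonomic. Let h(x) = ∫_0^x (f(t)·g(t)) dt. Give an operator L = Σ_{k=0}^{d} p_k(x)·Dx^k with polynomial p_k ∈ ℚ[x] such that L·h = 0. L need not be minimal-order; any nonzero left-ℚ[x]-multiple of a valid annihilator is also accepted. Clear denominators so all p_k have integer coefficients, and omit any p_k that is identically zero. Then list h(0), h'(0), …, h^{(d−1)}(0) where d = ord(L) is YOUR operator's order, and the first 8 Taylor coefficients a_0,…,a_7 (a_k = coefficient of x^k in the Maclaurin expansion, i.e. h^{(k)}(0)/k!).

L = 17·Dx - 8·Dx^2 + Dx^3  (order 3).
h: a_k = 0, -8, -16, -20, -52/3, -161/15, -202/45, -11/14, …
ICs: h(0) = 0, h′(0) = -8, h′′(0) = -32.

f: a_k = 4, 16, 32, 128/3, 128/3, 512/15, 1024/45, 4096/315, …
g: a_k = -2, 0, 1, 0, -1/12, 0, 1/360, 0, …
Sym-product of L_f,L_g gives L₀ (≤ ord 2).
h=∫₀ˣh₀: take L = L₀·Dx.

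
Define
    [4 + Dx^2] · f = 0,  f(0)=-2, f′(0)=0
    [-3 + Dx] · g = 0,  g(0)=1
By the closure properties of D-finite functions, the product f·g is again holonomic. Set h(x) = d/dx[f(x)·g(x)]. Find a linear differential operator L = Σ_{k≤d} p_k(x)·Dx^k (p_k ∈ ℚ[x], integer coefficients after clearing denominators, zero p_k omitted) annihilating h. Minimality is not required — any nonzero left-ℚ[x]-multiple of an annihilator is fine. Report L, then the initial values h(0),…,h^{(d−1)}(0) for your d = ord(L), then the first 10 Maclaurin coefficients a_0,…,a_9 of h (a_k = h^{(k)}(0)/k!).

f: a_k = -2, 0, 4, 0, -4/3, 0, 8/45, 0, -4/315, 0, …
g: a_k = 1, 3, 9/2, 9/2, 27/8, 81/40, 81/80, 243/560, 729/4480, 243/4480, …
h₀=f·g: eliminate ⇒ L₀, order ≤ 2·1.
h=h₀': d/dx-closure on L₀ ⇒ L.
L = 13 - 6·Dx + Dx^2  (order 2).
h: a_k = -6, -10, 9, 119/3, 199/4, 407/12, 1483/120, 239/2520, -6267/2240, -68305/36288, …
ICs: h(0) = -6, h′(0) = -10.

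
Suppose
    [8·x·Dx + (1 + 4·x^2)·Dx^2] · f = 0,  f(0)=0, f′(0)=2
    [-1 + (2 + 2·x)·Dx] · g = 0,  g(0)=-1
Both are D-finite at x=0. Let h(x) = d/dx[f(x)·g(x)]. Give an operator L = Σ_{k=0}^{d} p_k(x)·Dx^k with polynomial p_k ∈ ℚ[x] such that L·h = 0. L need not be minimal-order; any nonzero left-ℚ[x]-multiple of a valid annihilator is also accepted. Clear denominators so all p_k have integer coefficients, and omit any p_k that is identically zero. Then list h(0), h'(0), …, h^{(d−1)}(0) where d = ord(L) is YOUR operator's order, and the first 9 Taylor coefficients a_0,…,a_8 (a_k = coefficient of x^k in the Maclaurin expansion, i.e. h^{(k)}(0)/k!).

f: a_k = 0, 2, 0, -8/3, 0, 32/5, 0, -128/7, 0, …
g: a_k = -1, -1/2, 1/8, -1/16, 5/128, -7/256, 21/1024, -33/2048, 429/32768, …
f·g: L₀ = L_f ⊗_s L_g, ord ≤ 2·1.
h₀' ⇒ L via d/dx closure of L₀.
L = (29 + 160·x - 280·x^2 - 384·x^3 - 48·x^4) + (76 + 300·x - 288·x^2 - 1664·x^3 - 1344·x^4 - 192·x^5)·Dx + (12 - 40·x - 84·x^2 - 256·x^3 - 544·x^4 - 384·x^5 - 64·x^6)·Dx^2  (order 2).
h: a_k = -2, -2, 35/4, 29/6, -6389/192, -5929/320, 1022653/7680, 944407/13440, -60850925/114688, …
ICs: h(0) = -2, h′(0) = -2.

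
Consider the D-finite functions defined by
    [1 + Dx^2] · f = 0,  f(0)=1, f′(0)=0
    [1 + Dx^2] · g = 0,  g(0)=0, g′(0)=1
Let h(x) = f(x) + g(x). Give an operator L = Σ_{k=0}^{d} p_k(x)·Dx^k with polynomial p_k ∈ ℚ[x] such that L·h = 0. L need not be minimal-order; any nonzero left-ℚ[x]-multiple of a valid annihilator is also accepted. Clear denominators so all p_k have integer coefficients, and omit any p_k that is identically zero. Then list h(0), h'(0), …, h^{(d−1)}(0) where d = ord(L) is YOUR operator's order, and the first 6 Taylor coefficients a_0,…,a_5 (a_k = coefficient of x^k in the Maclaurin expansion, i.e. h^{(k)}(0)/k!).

f: a_k = 1, 0, -1/2, 0, 1/24, 0, …
g: a_k = 0, 1, 0, -1/6, 0, 1/120, …
h₀=f+g: left-lcm gives L₀, ord ≤ 4.
L = 1 + Dx^2  (order 2).
h: a_k = 1, 1, -1/2, -1/6, 1/24, 1/120, …
ICs: h(0) = 1, h′(0) = 1.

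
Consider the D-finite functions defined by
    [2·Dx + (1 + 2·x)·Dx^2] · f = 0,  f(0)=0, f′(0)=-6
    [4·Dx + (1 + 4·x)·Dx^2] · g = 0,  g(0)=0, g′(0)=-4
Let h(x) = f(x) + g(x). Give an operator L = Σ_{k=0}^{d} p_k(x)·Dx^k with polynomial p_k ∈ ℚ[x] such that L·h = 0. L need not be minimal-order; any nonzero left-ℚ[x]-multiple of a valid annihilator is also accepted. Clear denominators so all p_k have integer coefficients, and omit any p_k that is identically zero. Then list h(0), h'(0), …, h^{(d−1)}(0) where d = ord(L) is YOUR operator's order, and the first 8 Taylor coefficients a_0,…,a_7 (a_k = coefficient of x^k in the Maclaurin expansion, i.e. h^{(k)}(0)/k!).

L = 16·Dx + (12 + 32·x)·Dx^2 + (1 + 6·x + 8·x^2)·Dx^3  (order 3).
h: a_k = 0, -10, 14, -88/3, 76, -224, 2144/3, -16768/7, …
ICs: h(0) = 0, h′(0) = -10, h′′(0) = 28.

f: a_k = 0, -6, 6, -8, 12, -96/5, 32, -384/7, …
g: a_k = 0, -4, 8, -64/3, 64, -1024/5, 2048/3, -16384/7, …
Sum ⇒ L₀ = lclm(L_f,L_g) in ℚ(x)⟨Dx⟩.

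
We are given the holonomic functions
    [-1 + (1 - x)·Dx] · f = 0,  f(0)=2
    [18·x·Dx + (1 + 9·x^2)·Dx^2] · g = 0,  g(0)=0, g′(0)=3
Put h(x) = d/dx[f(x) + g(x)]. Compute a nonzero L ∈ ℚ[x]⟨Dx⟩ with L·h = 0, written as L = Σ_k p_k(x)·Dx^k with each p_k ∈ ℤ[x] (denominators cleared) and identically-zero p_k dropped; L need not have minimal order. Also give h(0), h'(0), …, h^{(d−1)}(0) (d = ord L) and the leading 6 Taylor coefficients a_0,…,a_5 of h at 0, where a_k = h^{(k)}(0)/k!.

L = (-18 + 72·x + 486·x^2) + (12 - 18·x - 180·x^2 + 486·x^3)·Dx + (-1 - 8·x - 72·x^3 + 81·x^4)·Dx^2  (order 2).
h: a_k = 5, 4, -21, 8, 253, 12, …
ICs: h(0) = 5, h′(0) = 4.

f: a_k = 2, 2, 2, 2, 2, 2, …
g: a_k = 0, 3, 0, -9, 0, 243/5, …
L₀ := lclm(L_f,L_g); ord L₀ ≤ 1+2.
h=h₀': d/dx-closure on L₀ ⇒ L.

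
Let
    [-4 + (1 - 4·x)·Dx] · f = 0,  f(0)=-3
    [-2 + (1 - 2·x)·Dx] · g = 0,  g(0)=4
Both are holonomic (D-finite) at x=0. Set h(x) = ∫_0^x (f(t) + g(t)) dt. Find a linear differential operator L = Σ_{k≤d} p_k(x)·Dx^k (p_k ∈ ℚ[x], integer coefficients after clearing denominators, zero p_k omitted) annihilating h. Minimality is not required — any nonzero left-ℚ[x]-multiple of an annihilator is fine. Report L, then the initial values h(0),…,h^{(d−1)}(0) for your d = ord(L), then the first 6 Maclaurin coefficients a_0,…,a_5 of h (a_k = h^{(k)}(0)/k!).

f: a_k = -3, -12, -48, -192, -768, -3072, …
g: a_k = 4, 8, 16, 32, 64, 128, …
Weyl lclm of L_f,L_g ⇒ L₀ (ord ≤ 2).
h=∫₀ˣh₀: take L = L₀·Dx.
L = -16·Dx + (12 - 32·x)·Dx^2 + (-1 + 6·x - 8·x^2)·Dx^3  (order 3).
h: a_k = 0, 1, -2, -32/3, -40, -704/5, …
ICs: h(0) = 0, h′(0) = 1, h′′(0) = -4.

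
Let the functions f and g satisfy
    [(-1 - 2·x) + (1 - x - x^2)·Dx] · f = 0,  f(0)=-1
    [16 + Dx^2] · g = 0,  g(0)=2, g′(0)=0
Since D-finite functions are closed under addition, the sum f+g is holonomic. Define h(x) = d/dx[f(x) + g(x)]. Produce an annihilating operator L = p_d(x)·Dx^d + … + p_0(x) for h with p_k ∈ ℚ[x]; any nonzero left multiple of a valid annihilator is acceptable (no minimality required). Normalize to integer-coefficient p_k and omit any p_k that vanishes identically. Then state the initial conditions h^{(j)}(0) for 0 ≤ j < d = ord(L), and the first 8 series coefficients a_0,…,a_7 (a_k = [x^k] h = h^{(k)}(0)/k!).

f: a_k = -1, -1, -2, -3, -5, -8, -13, -21, …
g: a_k = 2, 0, -16, 0, 64/3, 0, -512/45, 0, …
f+g: L₀ = lclm(L_f,L_g), ord ≤ 1+2.
h₀' ⇒ L via d/dx closure of L₀.
L = (1472 + 2624·x + 2560·x^2 + 640·x^3 + 2240·x^4 + 2304·x^5 + 768·x^6) + (-272 - 112·x + 1008·x^2 - 160·x^3 - 800·x^4 + 576·x^5 + 896·x^6 + 256·x^7)·Dx + (92 + 164·x + 160·x^2 + 40·x^3 + 140·x^4 + 144·x^5 + 48·x^6)·Dx^2 + (-17 - 7·x + 63·x^2 - 10·x^3 - 50·x^4 + 36·x^5 + 56·x^6 + 16·x^7)·Dx^3  (order 3).
h: a_k = -1, -36, -9, 196/3, -40, -2194/15, -147, -77488/315, …
ICs: h(0) = -1, h′(0) = -36, h′′(0) = -18.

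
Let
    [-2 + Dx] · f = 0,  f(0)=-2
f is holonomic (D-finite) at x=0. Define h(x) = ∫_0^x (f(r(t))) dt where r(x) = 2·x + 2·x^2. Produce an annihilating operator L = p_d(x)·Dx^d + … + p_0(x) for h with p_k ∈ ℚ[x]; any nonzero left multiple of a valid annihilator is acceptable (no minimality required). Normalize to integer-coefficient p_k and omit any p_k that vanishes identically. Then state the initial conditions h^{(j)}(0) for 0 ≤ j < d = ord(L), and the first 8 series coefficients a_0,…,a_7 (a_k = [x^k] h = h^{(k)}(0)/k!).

L = (-4 - 8·x)·Dx + Dx^2  (order 2).
h: a_k = 0, -2, -4, -8, -40/3, -304/15, -416/15, -11072/315, …
ICs: h(0) = 0, h′(0) = -2.

f: a_k = -2, -4, -4, -8/3, -4/3, -8/15, -8/45, -16/315, …
Change of var in L_f (x↦r) gives L₀.
∫: right-multiply L₀ by Dx.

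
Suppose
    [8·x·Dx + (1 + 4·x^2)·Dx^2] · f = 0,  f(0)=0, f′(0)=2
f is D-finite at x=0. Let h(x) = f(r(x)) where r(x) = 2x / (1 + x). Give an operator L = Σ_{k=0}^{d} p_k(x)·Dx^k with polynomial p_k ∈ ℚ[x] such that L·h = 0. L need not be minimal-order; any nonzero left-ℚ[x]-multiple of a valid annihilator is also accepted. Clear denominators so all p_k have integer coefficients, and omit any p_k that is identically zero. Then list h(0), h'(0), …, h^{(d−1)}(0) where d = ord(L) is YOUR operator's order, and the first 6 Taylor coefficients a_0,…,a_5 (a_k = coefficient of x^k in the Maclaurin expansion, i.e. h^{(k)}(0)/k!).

L = (2 + 34·x)·Dx + (1 + 2·x + 17·x^2)·Dx^2  (order 2).
h: a_k = 0, 4, -4, -52/3, 60, 404/5, …
ICs: h(0) = 0, h′(0) = 4.

f: a_k = 0, 2, 0, -8/3, 0, 32/5, …
h₀=f(r): pull back L_f along r ⇒ L₀.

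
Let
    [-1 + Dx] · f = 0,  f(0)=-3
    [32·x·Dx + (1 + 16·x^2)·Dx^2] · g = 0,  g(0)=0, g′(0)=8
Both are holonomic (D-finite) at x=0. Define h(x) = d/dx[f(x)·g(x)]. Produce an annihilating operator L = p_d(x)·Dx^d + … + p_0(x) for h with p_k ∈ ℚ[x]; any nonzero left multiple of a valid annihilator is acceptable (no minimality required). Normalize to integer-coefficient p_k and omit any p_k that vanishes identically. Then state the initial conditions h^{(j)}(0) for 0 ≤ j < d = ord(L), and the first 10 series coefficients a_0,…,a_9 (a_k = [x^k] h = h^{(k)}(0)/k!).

f: a_k = -3, -3, -3/2, -1/2, -1/8, -1/40, -1/240, -1/1680, -1/13440, -1/120960, …
g: a_k = 0, 8, 0, -128/3, 0, 2048/5, 0, -32768/7, 0, 524288/9, …
f·g: L₀ = L_f ⊗_s L_g, ord ≤ 1·2.
Differentiate: ansatz ord ≤ ord L₀ ⇒ L.
L = (-31 - 64·x + 1568·x^2 - 1024·x^3 + 256·x^4) + (30 + 96·x - 1600·x^2 + 1536·x^3 - 512·x^4)·Dx + (1 - 32·x + 32·x^2 - 512·x^3 + 256·x^4)·Dx^2  (order 2).
h: a_k = -24, -48, 348, 496, -5829, -7246, 940403/10, 2325068/21, -169134311/112, -1862268947/1080, …
ICs: h(0) = -24, h′(0) = -48.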